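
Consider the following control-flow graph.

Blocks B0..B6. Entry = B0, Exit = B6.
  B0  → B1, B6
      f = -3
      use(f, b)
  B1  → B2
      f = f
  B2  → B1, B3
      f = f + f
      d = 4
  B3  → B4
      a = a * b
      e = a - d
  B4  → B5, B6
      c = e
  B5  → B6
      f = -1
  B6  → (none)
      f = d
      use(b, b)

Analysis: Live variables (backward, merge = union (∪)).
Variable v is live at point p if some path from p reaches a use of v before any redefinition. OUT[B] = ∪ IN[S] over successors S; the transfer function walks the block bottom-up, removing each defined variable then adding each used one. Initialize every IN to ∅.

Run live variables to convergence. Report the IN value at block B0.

Answer: {a, b, d}

Derivation:
Converged values:
  B0:  IN={a, b, d}  OUT={a, b, d, f}
  B1:  IN={a, b, f}  OUT={a, b, f}
  B2:  IN={a, b, f}  OUT={a, b, d, f}
  B3:  IN={a, b, d}  OUT={b, d, e}
  B4:  IN={b, d, e}  OUT={b, d}
  B5:  IN={b, d}  OUT={b, d}
  B6:  IN={b, d}  OUT={}

Merge at B0: OUT[B0] = IN[B1] ⊔ IN[B6] = {a, b, d, f}
Applying B0's transfer function to that OUT value gives IN[B0] (row B0 above).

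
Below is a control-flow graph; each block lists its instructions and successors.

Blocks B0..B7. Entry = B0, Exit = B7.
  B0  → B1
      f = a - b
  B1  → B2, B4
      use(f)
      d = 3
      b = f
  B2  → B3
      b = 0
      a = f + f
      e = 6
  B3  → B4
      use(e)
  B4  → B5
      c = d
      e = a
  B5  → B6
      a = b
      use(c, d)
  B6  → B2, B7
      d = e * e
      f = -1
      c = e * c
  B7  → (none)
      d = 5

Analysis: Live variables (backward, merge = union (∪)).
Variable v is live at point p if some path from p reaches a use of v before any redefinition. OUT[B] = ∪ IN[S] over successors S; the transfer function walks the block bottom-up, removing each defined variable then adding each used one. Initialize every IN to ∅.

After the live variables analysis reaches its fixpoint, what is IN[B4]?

Converged values:
  B0:  IN={a, b}  OUT={a, f}
  B1:  IN={a, f}  OUT={a, b, d, f}
  B2:  IN={d, f}  OUT={a, b, d, e}
  B3:  IN={a, b, d, e}  OUT={a, b, d}
  B4:  IN={a, b, d}  OUT={b, c, d, e}
  B5:  IN={b, c, d, e}  OUT={c, e}
  B6:  IN={c, e}  OUT={d, f}
  B7:  IN={}  OUT={}

Merge at B4: OUT[B4] = IN[B5] = {b, c, d, e}
Applying B4's transfer function to that OUT value gives IN[B4] (row B4 above).

Answer: {a, b, d}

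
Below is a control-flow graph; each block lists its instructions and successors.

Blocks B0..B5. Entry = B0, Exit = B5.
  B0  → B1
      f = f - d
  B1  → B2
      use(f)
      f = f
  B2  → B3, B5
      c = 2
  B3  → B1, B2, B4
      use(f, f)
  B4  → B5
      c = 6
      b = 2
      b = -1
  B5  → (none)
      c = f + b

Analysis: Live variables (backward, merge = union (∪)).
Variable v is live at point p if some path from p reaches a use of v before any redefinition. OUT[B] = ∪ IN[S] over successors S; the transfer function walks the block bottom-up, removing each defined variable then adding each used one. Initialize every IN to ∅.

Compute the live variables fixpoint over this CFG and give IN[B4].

Fixpoint table:
  B0: | IN={b, d, f} | OUT={b, f}
  B1: | IN={b, f} | OUT={b, f}
  B2: | IN={b, f} | OUT={b, f}
  B3: | IN={b, f} | OUT={b, f}
  B4: | IN={f} | OUT={b, f}
  B5: | IN={b, f} | OUT={}

Merge at B4: OUT[B4] = IN[B5] = {b, f}
Applying B4's transfer function to that OUT value gives IN[B4] (row B4 above).

Answer: {f}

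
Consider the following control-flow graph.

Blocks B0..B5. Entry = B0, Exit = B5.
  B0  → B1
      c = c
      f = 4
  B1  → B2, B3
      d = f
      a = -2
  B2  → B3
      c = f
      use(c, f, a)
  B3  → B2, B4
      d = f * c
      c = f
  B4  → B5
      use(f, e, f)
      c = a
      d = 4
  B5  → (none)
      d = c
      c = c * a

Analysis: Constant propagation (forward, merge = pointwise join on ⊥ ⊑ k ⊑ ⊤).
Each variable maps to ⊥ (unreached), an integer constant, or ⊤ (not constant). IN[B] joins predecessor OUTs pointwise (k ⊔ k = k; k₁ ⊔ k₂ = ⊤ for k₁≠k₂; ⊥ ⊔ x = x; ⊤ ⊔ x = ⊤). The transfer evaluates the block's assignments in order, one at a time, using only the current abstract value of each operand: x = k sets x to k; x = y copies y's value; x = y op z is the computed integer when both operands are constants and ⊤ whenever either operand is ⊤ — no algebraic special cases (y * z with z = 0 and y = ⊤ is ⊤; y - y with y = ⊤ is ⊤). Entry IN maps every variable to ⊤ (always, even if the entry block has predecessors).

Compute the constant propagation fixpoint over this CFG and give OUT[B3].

Converged values:
  B0:  IN=(all ⊤)  OUT={f:4; rest ⊤}
  B1:  IN={f:4; rest ⊤}  OUT={a:-2, d:4, f:4; rest ⊤}
  B2:  IN={a:-2, f:4; rest ⊤}  OUT={a:-2, c:4, f:4; rest ⊤}
  B3:  IN={a:-2, f:4; rest ⊤}  OUT={a:-2, c:4, f:4; rest ⊤}
  B4:  IN={a:-2, c:4, f:4; rest ⊤}  OUT={a:-2, c:-2, d:4, f:4; rest ⊤}
  B5:  IN={a:-2, c:-2, d:4, f:4; rest ⊤}  OUT={a:-2, c:4, d:-2, f:4; rest ⊤}

Merge at B3: IN[B3] = OUT[B1] ⊔ OUT[B2] = {a: -2, b: ⊤, c: ⊤, d: ⊤, e: ⊤, f: 4}
Applying B3's transfer function to that IN value gives OUT[B3] (row B3 above).

Answer: {a: -2, b: ⊤, c: 4, d: ⊤, e: ⊤, f: 4}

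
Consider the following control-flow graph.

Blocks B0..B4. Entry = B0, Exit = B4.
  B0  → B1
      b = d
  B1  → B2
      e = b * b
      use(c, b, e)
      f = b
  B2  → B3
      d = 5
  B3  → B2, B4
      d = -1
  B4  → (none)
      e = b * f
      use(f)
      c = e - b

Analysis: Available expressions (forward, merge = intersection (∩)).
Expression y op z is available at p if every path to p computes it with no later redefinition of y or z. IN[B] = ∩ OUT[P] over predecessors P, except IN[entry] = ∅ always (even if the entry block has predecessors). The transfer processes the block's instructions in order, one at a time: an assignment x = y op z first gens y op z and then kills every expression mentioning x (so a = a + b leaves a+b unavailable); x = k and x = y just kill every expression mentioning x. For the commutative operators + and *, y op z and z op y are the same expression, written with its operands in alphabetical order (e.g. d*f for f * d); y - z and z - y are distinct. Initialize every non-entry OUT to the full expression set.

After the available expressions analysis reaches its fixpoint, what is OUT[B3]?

Answer: {b*b}

Trace:
Per-block solution:
  B0: | IN={} | OUT={}
  B1: | IN={} | OUT={b*b}
  B2: | IN={b*b} | OUT={b*b}
  B3: | IN={b*b} | OUT={b*b}
  B4: | IN={b*b} | OUT={b*b, b*f, e-b}

Merge at B3: IN[B3] = OUT[B2] = {b*b}
Applying B3's transfer function to that IN value gives OUT[B3] (row B3 above).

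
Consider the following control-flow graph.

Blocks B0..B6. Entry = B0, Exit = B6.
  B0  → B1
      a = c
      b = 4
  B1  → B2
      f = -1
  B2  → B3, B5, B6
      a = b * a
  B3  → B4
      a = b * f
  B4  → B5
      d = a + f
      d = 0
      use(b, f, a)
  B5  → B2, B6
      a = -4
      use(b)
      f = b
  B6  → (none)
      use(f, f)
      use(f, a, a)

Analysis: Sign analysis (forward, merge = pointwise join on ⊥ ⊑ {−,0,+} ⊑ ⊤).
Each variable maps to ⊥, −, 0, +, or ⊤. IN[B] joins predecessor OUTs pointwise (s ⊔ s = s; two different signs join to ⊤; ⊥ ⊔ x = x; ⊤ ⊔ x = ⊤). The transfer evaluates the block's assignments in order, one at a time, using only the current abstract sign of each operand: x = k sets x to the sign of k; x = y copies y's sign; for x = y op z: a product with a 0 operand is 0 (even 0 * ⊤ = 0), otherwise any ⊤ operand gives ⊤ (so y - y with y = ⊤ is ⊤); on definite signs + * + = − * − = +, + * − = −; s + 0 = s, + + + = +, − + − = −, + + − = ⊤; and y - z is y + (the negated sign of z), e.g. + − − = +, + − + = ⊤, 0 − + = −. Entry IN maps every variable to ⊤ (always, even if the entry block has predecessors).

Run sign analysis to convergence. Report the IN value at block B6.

Converged values:
  B0:  IN=(all ⊤)  OUT={b:+; rest ⊤}
  B1:  IN={b:+; rest ⊤}  OUT={b:+, f:-; rest ⊤}
  B2:  IN={b:+; rest ⊤}  OUT={b:+; rest ⊤}
  B3:  IN={b:+; rest ⊤}  OUT={b:+; rest ⊤}
  B4:  IN={b:+; rest ⊤}  OUT={b:+, d:0; rest ⊤}
  B5:  IN={b:+; rest ⊤}  OUT={a:-, b:+, f:+; rest ⊤}
  B6:  IN={b:+; rest ⊤}  OUT={b:+; rest ⊤}

Merge at B6: IN[B6] = OUT[B2] ⊔ OUT[B5] = {a: ⊤, b: +, c: ⊤, d: ⊤, e: ⊤, f: ⊤}

Answer: {a: ⊤, b: +, c: ⊤, d: ⊤, e: ⊤, f: ⊤}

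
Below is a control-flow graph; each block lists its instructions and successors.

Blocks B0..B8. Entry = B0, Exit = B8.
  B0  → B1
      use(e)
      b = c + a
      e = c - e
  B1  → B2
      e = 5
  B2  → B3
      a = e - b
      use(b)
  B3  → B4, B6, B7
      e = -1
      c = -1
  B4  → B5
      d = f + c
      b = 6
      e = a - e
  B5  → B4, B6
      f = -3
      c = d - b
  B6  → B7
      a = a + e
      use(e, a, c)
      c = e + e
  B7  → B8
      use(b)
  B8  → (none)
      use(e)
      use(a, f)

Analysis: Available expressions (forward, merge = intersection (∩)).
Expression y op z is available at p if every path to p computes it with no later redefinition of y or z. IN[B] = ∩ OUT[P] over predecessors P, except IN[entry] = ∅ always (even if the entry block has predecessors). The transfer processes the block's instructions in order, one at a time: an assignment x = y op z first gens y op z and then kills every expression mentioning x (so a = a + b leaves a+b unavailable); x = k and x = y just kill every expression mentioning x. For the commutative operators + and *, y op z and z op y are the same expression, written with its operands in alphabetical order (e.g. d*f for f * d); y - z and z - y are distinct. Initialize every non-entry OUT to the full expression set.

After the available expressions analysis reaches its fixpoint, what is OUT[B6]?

Fixpoint table:
  B0:  IN={}  OUT={a+c}
  B1:  IN={a+c}  OUT={a+c}
  B2:  IN={a+c}  OUT={e-b}
  B3:  IN={e-b}  OUT={}
  B4:  IN={}  OUT={c+f}
  B5:  IN={c+f}  OUT={d-b}
  B6:  IN={}  OUT={e+e}
  B7:  IN={}  OUT={}
  B8:  IN={}  OUT={}

Merge at B6: IN[B6] = OUT[B3] ∩ OUT[B5] = {}
Applying B6's transfer function to that IN value gives OUT[B6] (row B6 above).

Answer: {e+e}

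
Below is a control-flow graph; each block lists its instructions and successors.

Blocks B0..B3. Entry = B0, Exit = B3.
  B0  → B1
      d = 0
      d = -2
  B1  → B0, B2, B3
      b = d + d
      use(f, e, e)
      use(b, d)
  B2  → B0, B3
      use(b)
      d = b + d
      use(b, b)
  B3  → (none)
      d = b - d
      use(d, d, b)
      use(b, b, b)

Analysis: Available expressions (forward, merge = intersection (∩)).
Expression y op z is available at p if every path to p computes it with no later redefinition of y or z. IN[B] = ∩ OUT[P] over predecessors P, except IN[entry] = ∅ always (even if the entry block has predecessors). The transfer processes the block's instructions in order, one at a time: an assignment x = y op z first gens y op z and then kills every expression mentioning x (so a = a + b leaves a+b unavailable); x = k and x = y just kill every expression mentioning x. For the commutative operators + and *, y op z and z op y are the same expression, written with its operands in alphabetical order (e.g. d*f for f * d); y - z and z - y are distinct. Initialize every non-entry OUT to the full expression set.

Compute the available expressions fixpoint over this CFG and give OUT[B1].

Converged values:
  B0:  IN={}  OUT={}
  B1:  IN={}  OUT={d+d}
  B2:  IN={d+d}  OUT={}
  B3:  IN={}  OUT={}

Merge at B1: IN[B1] = OUT[B0] = {}
Applying B1's transfer function to that IN value gives OUT[B1] (row B1 above).

Answer: {d+d}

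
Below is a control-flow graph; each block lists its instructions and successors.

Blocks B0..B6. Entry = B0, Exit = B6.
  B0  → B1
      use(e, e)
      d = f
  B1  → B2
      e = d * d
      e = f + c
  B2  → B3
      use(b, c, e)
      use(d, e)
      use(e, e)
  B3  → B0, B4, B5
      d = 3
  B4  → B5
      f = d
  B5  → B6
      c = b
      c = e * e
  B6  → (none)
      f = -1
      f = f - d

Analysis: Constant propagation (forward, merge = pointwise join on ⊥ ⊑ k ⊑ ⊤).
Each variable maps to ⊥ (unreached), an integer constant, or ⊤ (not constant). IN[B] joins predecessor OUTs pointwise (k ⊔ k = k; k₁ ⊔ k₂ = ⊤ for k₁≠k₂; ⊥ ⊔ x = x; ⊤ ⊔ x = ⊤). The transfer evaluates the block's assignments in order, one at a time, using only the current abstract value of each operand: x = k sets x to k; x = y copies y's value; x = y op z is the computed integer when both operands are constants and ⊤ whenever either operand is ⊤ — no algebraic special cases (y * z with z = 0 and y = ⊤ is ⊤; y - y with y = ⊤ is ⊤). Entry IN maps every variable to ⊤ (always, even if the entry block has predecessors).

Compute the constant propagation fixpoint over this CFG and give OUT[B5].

Fixpoint table:
  B0: | IN=(all ⊤) | OUT=(all ⊤)
  B1: | IN=(all ⊤) | OUT=(all ⊤)
  B2: | IN=(all ⊤) | OUT=(all ⊤)
  B3: | IN=(all ⊤) | OUT={d:3; rest ⊤}
  B4: | IN={d:3; rest ⊤} | OUT={d:3, f:3; rest ⊤}
  B5: | IN={d:3; rest ⊤} | OUT={d:3; rest ⊤}
  B6: | IN={d:3; rest ⊤} | OUT={d:3, f:-4; rest ⊤}

Merge at B5: IN[B5] = OUT[B3] ⊔ OUT[B4] = {a: ⊤, b: ⊤, c: ⊤, d: 3, e: ⊤, f: ⊤}
Applying B5's transfer function to that IN value gives OUT[B5] (row B5 above).

Answer: {a: ⊤, b: ⊤, c: ⊤, d: 3, e: ⊤, f: ⊤}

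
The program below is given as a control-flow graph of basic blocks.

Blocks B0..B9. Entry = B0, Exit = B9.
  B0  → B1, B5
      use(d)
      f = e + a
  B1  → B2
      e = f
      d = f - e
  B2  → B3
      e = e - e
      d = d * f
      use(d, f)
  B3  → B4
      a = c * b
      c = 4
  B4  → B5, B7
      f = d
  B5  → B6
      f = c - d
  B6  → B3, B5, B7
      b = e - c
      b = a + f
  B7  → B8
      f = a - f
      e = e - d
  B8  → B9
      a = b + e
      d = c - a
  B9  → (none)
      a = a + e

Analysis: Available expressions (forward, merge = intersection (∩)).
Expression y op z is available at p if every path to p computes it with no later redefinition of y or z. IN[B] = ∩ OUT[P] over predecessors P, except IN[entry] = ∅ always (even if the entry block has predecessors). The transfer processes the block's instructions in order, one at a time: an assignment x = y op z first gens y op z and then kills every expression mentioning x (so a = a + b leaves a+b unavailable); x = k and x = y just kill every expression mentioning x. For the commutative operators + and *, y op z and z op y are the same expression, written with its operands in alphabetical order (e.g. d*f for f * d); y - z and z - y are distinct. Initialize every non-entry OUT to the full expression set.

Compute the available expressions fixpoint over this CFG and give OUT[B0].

Answer: {a+e}

Working:
Per-block solution:
  B0: | IN={} | OUT={a+e}
  B1: | IN={a+e} | OUT={f-e}
  B2: | IN={f-e} | OUT={}
  B3: | IN={} | OUT={}
  B4: | IN={} | OUT={}
  B5: | IN={} | OUT={c-d}
  B6: | IN={c-d} | OUT={a+f, c-d, e-c}
  B7: | IN={} | OUT={}
  B8: | IN={} | OUT={b+e, c-a}
  B9: | IN={b+e, c-a} | OUT={b+e}

B0 is the boundary node: IN[B0] = {}
Applying B0's transfer function to that IN value gives OUT[B0] (row B0 above).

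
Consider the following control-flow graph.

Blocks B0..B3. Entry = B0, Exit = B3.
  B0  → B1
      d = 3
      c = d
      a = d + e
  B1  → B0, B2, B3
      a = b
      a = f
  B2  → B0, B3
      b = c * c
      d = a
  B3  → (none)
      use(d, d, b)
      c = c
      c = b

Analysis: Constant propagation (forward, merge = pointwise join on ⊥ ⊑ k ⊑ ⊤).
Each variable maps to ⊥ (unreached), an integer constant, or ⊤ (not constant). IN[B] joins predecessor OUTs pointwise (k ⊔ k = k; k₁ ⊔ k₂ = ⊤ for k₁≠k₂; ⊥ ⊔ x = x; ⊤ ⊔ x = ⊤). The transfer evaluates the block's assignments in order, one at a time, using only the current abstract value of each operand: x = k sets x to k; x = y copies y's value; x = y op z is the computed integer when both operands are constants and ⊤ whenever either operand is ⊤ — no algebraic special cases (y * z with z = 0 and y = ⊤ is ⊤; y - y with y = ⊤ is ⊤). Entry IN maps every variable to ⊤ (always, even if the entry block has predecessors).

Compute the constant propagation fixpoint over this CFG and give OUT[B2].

Answer: {a: ⊤, b: 9, c: 3, d: ⊤, e: ⊤, f: ⊤}

Derivation:
Converged values:
  B0:  IN=(all ⊤)  OUT={c:3, d:3; rest ⊤}
  B1:  IN={c:3, d:3; rest ⊤}  OUT={c:3, d:3; rest ⊤}
  B2:  IN={c:3, d:3; rest ⊤}  OUT={b:9, c:3; rest ⊤}
  B3:  IN={c:3; rest ⊤}  OUT=(all ⊤)

Merge at B2: IN[B2] = OUT[B1] = {a: ⊤, b: ⊤, c: 3, d: 3, e: ⊤, f: ⊤}
Applying B2's transfer function to that IN value gives OUT[B2] (row B2 above).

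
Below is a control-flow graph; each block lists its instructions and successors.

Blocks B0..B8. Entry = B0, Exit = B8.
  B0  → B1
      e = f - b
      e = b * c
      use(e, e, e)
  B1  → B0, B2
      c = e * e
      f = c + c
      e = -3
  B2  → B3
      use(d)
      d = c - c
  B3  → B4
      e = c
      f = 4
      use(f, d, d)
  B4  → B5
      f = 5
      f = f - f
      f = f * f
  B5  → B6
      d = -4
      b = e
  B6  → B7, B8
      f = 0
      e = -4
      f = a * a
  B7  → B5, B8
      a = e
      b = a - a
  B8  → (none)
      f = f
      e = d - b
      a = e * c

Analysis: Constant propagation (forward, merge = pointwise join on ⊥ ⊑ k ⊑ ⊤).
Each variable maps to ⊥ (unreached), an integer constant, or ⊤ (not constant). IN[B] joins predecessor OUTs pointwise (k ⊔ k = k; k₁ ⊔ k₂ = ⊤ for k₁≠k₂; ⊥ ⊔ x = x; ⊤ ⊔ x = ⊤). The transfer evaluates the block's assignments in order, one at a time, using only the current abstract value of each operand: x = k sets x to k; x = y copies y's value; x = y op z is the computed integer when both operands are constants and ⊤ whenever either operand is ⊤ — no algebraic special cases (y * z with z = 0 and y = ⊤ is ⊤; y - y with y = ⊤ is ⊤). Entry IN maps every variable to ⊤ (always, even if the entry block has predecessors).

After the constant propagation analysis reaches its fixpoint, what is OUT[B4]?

Answer: {a: ⊤, b: ⊤, c: ⊤, d: ⊤, e: ⊤, f: 0}

Trace:
Per-block solution:
  B0: | IN=(all ⊤) | OUT=(all ⊤)
  B1: | IN=(all ⊤) | OUT={e:-3; rest ⊤}
  B2: | IN={e:-3; rest ⊤} | OUT={e:-3; rest ⊤}
  B3: | IN={e:-3; rest ⊤} | OUT={f:4; rest ⊤}
  B4: | IN={f:4; rest ⊤} | OUT={f:0; rest ⊤}
  B5: | IN=(all ⊤) | OUT={d:-4; rest ⊤}
  B6: | IN={d:-4; rest ⊤} | OUT={d:-4, e:-4; rest ⊤}
  B7: | IN={d:-4, e:-4; rest ⊤} | OUT={a:-4, b:0, d:-4, e:-4; rest ⊤}
  B8: | IN={d:-4, e:-4; rest ⊤} | OUT={d:-4; rest ⊤}

Merge at B4: IN[B4] = OUT[B3] = {a: ⊤, b: ⊤, c: ⊤, d: ⊤, e: ⊤, f: 4}
Applying B4's transfer function to that IN value gives OUT[B4] (row B4 above).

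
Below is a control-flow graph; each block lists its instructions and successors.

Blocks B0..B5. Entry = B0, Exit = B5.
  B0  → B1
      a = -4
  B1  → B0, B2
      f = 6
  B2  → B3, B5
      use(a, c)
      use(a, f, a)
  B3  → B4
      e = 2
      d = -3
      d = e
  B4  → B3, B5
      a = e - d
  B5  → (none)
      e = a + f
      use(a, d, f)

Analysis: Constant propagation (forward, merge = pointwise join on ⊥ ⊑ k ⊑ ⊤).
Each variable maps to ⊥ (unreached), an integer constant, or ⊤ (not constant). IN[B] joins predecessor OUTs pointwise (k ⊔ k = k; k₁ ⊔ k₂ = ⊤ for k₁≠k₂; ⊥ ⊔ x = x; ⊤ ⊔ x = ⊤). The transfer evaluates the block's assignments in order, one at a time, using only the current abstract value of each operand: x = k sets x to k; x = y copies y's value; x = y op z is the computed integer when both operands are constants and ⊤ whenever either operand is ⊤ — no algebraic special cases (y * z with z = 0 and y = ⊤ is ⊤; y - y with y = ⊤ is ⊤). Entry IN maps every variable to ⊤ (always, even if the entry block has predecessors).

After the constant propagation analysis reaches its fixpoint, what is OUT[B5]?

Answer: {a: ⊤, b: ⊤, c: ⊤, d: ⊤, e: ⊤, f: 6}

Derivation:
Converged values:
  B0: | IN=(all ⊤) | OUT={a:-4; rest ⊤}
  B1: | IN={a:-4; rest ⊤} | OUT={a:-4, f:6; rest ⊤}
  B2: | IN={a:-4, f:6; rest ⊤} | OUT={a:-4, f:6; rest ⊤}
  B3: | IN={f:6; rest ⊤} | OUT={d:2, e:2, f:6; rest ⊤}
  B4: | IN={d:2, e:2, f:6; rest ⊤} | OUT={a:0, d:2, e:2, f:6; rest ⊤}
  B5: | IN={f:6; rest ⊤} | OUT={f:6; rest ⊤}

Merge at B5: IN[B5] = OUT[B2] ⊔ OUT[B4] = {a: ⊤, b: ⊤, c: ⊤, d: ⊤, e: ⊤, f: 6}
Applying B5's transfer function to that IN value gives OUT[B5] (row B5 above).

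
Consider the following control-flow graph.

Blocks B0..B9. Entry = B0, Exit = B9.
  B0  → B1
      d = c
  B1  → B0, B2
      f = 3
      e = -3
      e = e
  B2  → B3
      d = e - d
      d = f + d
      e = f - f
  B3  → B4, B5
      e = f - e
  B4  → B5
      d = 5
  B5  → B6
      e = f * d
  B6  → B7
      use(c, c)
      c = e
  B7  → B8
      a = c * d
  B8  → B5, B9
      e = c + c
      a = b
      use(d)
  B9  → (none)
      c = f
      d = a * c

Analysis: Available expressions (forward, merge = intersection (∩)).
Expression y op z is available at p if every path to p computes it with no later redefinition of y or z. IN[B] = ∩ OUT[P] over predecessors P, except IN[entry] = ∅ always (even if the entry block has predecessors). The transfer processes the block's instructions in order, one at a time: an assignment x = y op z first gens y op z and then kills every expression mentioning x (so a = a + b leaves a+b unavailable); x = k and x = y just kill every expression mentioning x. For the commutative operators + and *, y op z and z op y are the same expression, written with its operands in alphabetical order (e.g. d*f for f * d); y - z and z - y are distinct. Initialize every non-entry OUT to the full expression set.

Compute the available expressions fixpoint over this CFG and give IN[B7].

Per-block solution:
  B0: | IN={} | OUT={}
  B1: | IN={} | OUT={}
  B2: | IN={} | OUT={f-f}
  B3: | IN={f-f} | OUT={f-f}
  B4: | IN={f-f} | OUT={f-f}
  B5: | IN={f-f} | OUT={d*f, f-f}
  B6: | IN={d*f, f-f} | OUT={d*f, f-f}
  B7: | IN={d*f, f-f} | OUT={c*d, d*f, f-f}
  B8: | IN={c*d, d*f, f-f} | OUT={c*d, c+c, d*f, f-f}
  B9: | IN={c*d, c+c, d*f, f-f} | OUT={a*c, f-f}

Merge at B7: IN[B7] = OUT[B6] = {d*f, f-f}

Answer: {d*f, f-f}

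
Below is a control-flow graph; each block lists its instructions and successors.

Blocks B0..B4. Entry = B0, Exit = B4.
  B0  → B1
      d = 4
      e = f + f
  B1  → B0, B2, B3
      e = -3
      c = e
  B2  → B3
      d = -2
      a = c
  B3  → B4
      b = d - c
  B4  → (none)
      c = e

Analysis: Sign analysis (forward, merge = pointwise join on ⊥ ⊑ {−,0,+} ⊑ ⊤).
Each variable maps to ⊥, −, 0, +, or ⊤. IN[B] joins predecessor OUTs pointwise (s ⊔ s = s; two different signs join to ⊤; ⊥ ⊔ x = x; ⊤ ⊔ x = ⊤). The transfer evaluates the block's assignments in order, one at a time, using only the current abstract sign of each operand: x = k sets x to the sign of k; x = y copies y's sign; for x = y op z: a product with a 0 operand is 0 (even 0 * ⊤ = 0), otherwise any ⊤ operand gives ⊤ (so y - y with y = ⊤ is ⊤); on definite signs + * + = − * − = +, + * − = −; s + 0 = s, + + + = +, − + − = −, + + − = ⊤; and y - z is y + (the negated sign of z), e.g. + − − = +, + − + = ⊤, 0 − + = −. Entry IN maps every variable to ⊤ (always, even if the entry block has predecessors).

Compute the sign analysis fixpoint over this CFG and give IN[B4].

Converged values:
  B0:   IN=(all ⊤)   OUT={d:+; rest ⊤}
  B1:   IN={d:+; rest ⊤}   OUT={c:-, d:+, e:-; rest ⊤}
  B2:   IN={c:-, d:+, e:-; rest ⊤}   OUT={a:-, c:-, d:-, e:-; rest ⊤}
  B3:   IN={c:-, e:-; rest ⊤}   OUT={c:-, e:-; rest ⊤}
  B4:   IN={c:-, e:-; rest ⊤}   OUT={c:-, e:-; rest ⊤}

Merge at B4: IN[B4] = OUT[B3] = {a: ⊤, b: ⊤, c: -, d: ⊤, e: -, f: ⊤}

Answer: {a: ⊤, b: ⊤, c: -, d: ⊤, e: -, f: ⊤}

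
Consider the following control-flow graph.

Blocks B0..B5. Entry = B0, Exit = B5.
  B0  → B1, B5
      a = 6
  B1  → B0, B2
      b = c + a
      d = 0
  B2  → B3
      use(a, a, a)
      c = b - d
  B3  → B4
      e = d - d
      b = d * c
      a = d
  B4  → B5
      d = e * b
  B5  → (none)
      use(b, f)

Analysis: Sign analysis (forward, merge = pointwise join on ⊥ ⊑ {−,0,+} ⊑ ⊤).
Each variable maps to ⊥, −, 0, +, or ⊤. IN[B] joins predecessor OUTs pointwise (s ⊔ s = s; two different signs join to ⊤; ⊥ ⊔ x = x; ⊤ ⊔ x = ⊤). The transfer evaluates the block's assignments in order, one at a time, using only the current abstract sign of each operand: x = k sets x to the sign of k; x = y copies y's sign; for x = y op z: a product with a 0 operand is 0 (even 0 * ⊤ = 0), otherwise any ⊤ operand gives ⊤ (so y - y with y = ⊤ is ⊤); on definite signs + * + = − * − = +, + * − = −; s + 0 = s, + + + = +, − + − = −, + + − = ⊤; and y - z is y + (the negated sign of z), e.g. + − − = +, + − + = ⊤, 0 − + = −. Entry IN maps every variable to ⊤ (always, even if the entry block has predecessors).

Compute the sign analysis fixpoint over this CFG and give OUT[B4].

Answer: {a: 0, b: 0, c: ⊤, d: 0, e: 0, f: ⊤}

Trace:
Fixpoint table:
  B0: | IN=(all ⊤) | OUT={a:+; rest ⊤}
  B1: | IN={a:+; rest ⊤} | OUT={a:+, d:0; rest ⊤}
  B2: | IN={a:+, d:0; rest ⊤} | OUT={a:+, d:0; rest ⊤}
  B3: | IN={a:+, d:0; rest ⊤} | OUT={a:0, b:0, d:0, e:0; rest ⊤}
  B4: | IN={a:0, b:0, d:0, e:0; rest ⊤} | OUT={a:0, b:0, d:0, e:0; rest ⊤}
  B5: | IN=(all ⊤) | OUT=(all ⊤)

Merge at B4: IN[B4] = OUT[B3] = {a: 0, b: 0, c: ⊤, d: 0, e: 0, f: ⊤}
Applying B4's transfer function to that IN value gives OUT[B4] (row B4 above).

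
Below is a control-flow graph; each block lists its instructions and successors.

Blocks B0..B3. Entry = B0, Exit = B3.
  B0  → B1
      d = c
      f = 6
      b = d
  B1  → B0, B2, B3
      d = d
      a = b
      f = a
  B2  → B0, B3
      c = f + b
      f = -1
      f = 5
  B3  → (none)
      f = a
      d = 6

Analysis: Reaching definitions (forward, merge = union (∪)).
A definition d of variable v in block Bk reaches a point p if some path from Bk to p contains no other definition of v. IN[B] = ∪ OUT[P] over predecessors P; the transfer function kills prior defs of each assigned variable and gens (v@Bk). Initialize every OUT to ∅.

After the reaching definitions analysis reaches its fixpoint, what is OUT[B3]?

Per-block solution:
  B0:   IN={a@B1, b@B0, c@B2, d@B1, f@B1, f@B2}   OUT={a@B1, b@B0, c@B2, d@B0, f@B0}
  B1:   IN={a@B1, b@B0, c@B2, d@B0, f@B0}   OUT={a@B1, b@B0, c@B2, d@B1, f@B1}
  B2:   IN={a@B1, b@B0, c@B2, d@B1, f@B1}   OUT={a@B1, b@B0, c@B2, d@B1, f@B2}
  B3:   IN={a@B1, b@B0, c@B2, d@B1, f@B1, f@B2}   OUT={a@B1, b@B0, c@B2, d@B3, f@B3}

Merge at B3: IN[B3] = OUT[B1] ⊔ OUT[B2] = {a@B1, b@B0, c@B2, d@B1, f@B1, f@B2}
Applying B3's transfer function to that IN value gives OUT[B3] (row B3 above).

Answer: {a@B1, b@B0, c@B2, d@B3, f@B3}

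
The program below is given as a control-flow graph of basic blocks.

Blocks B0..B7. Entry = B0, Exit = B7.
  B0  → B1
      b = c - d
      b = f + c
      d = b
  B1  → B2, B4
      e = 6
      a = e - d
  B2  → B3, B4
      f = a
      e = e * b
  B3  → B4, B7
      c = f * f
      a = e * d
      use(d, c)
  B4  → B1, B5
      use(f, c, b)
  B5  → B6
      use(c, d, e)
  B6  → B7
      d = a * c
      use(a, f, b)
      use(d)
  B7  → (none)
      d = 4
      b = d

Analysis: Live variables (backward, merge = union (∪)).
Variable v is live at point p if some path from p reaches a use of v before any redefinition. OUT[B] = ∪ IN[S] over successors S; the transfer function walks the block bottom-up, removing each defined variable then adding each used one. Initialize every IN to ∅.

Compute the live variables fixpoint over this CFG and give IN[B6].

Per-block solution:
  B0: | IN={c, d, f} | OUT={b, c, d, f}
  B1: | IN={b, c, d, f} | OUT={a, b, c, d, e, f}
  B2: | IN={a, b, c, d, e} | OUT={a, b, c, d, e, f}
  B3: | IN={b, d, e, f} | OUT={a, b, c, d, e, f}
  B4: | IN={a, b, c, d, e, f} | OUT={a, b, c, d, e, f}
  B5: | IN={a, b, c, d, e, f} | OUT={a, b, c, f}
  B6: | IN={a, b, c, f} | OUT={}
  B7: | IN={} | OUT={}

Merge at B6: OUT[B6] = IN[B7] = {}
Applying B6's transfer function to that OUT value gives IN[B6] (row B6 above).

Answer: {a, b, c, f}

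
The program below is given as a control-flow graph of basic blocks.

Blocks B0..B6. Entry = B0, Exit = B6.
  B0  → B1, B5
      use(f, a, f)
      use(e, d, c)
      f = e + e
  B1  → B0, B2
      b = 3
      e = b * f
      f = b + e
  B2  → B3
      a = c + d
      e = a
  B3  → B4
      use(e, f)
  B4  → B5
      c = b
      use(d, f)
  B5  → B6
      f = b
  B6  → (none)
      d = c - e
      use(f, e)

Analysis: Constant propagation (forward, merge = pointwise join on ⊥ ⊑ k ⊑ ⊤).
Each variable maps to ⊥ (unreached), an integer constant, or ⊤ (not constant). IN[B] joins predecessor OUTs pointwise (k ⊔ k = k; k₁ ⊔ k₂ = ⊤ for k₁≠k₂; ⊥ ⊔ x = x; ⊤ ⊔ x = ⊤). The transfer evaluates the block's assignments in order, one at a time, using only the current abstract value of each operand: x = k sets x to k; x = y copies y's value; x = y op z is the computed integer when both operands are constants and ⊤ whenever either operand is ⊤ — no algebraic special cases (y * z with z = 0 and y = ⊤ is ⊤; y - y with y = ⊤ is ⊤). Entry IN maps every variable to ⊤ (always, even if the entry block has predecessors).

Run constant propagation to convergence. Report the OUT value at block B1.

Answer: {a: ⊤, b: 3, c: ⊤, d: ⊤, e: ⊤, f: ⊤}

Trace:
Converged values:
  B0: | IN=(all ⊤) | OUT=(all ⊤)
  B1: | IN=(all ⊤) | OUT={b:3; rest ⊤}
  B2: | IN={b:3; rest ⊤} | OUT={b:3; rest ⊤}
  B3: | IN={b:3; rest ⊤} | OUT={b:3; rest ⊤}
  B4: | IN={b:3; rest ⊤} | OUT={b:3, c:3; rest ⊤}
  B5: | IN=(all ⊤) | OUT=(all ⊤)
  B6: | IN=(all ⊤) | OUT=(all ⊤)

Merge at B1: IN[B1] = OUT[B0] = {a: ⊤, b: ⊤, c: ⊤, d: ⊤, e: ⊤, f: ⊤}
Applying B1's transfer function to that IN value gives OUT[B1] (row B1 above).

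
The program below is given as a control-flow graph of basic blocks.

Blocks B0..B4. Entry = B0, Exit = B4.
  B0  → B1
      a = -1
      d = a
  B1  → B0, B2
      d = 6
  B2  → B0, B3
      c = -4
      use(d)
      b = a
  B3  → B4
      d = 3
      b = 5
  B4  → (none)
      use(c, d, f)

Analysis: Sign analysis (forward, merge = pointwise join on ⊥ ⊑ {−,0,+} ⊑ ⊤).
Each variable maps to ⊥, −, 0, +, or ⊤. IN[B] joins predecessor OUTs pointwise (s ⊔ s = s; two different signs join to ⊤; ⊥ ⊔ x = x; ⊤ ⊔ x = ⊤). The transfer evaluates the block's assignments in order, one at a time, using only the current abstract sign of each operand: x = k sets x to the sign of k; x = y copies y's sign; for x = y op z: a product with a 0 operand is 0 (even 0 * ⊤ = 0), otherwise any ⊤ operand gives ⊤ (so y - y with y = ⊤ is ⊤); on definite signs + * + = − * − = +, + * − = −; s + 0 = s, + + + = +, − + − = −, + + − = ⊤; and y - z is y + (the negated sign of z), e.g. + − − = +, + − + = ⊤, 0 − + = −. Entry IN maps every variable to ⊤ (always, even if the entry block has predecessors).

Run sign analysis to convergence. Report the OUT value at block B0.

Fixpoint table:
  B0: | IN=(all ⊤) | OUT={a:-, d:-; rest ⊤}
  B1: | IN={a:-, d:-; rest ⊤} | OUT={a:-, d:+; rest ⊤}
  B2: | IN={a:-, d:+; rest ⊤} | OUT={a:-, b:-, c:-, d:+; rest ⊤}
  B3: | IN={a:-, b:-, c:-, d:+; rest ⊤} | OUT={a:-, b:+, c:-, d:+; rest ⊤}
  B4: | IN={a:-, b:+, c:-, d:+; rest ⊤} | OUT={a:-, b:+, c:-, d:+; rest ⊤}

Merge at B0 (entry node, so the boundary value (all ⊤) is joined with the incoming edge(s)): IN[B0] = (all ⊤) ⊔ OUT[B1] ⊔ OUT[B2] = {a: ⊤, b: ⊤, c: ⊤, d: ⊤, e: ⊤, f: ⊤}
Applying B0's transfer function to that IN value gives OUT[B0] (row B0 above).

Answer: {a: -, b: ⊤, c: ⊤, d: -, e: ⊤, f: ⊤}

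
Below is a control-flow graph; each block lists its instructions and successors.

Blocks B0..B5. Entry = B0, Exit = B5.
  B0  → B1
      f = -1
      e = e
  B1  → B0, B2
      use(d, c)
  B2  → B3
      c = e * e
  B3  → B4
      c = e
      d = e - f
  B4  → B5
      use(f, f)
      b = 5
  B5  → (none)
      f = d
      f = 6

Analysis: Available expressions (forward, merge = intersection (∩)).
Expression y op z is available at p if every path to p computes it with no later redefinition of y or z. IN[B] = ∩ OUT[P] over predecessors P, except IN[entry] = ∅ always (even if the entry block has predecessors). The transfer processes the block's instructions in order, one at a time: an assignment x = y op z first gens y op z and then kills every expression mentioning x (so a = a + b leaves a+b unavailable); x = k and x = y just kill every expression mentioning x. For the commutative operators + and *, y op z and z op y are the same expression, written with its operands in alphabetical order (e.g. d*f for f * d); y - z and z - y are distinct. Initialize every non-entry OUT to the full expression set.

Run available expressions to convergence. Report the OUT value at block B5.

Answer: {e*e}

Working:
Per-block solution:
  B0:   IN={}   OUT={}
  B1:   IN={}   OUT={}
  B2:   IN={}   OUT={e*e}
  B3:   IN={e*e}   OUT={e*e, e-f}
  B4:   IN={e*e, e-f}   OUT={e*e, e-f}
  B5:   IN={e*e, e-f}   OUT={e*e}

Merge at B5: IN[B5] = OUT[B4] = {e*e, e-f}
Applying B5's transfer function to that IN value gives OUT[B5] (row B5 above).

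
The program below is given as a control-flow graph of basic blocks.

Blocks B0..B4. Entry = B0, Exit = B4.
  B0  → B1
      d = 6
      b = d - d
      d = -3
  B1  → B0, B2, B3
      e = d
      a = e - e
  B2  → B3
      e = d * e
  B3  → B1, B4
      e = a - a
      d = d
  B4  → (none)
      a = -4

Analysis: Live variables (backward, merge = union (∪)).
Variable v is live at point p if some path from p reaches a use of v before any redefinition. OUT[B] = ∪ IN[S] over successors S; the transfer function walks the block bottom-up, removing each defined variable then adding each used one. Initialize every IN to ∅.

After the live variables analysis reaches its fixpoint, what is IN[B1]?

Answer: {d}

Working:
Per-block solution:
  B0:  IN={}  OUT={d}
  B1:  IN={d}  OUT={a, d, e}
  B2:  IN={a, d, e}  OUT={a, d}
  B3:  IN={a, d}  OUT={d}
  B4:  IN={}  OUT={}

Merge at B1: OUT[B1] = IN[B0] ⊔ IN[B2] ⊔ IN[B3] = {a, d, e}
Applying B1's transfer function to that OUT value gives IN[B1] (row B1 above).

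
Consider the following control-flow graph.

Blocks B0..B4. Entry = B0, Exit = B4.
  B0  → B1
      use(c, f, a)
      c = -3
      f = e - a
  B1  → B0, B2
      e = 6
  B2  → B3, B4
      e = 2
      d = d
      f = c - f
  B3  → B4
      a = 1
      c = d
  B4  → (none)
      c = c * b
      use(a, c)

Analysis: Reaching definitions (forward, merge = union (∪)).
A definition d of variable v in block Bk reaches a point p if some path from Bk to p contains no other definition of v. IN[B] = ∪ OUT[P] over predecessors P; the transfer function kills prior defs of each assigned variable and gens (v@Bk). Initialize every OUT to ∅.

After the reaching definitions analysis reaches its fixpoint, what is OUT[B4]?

Answer: {a@B3, c@B4, d@B2, e@B2, f@B2}

Trace:
Per-block solution:
  B0:  IN={c@B0, e@B1, f@B0}  OUT={c@B0, e@B1, f@B0}
  B1:  IN={c@B0, e@B1, f@B0}  OUT={c@B0, e@B1, f@B0}
  B2:  IN={c@B0, e@B1, f@B0}  OUT={c@B0, d@B2, e@B2, f@B2}
  B3:  IN={c@B0, d@B2, e@B2, f@B2}  OUT={a@B3, c@B3, d@B2, e@B2, f@B2}
  B4:  IN={a@B3, c@B0, c@B3, d@B2, e@B2, f@B2}  OUT={a@B3, c@B4, d@B2, e@B2, f@B2}

Merge at B4: IN[B4] = OUT[B2] ⊔ OUT[B3] = {a@B3, c@B0, c@B3, d@B2, e@B2, f@B2}
Applying B4's transfer function to that IN value gives OUT[B4] (row B4 above).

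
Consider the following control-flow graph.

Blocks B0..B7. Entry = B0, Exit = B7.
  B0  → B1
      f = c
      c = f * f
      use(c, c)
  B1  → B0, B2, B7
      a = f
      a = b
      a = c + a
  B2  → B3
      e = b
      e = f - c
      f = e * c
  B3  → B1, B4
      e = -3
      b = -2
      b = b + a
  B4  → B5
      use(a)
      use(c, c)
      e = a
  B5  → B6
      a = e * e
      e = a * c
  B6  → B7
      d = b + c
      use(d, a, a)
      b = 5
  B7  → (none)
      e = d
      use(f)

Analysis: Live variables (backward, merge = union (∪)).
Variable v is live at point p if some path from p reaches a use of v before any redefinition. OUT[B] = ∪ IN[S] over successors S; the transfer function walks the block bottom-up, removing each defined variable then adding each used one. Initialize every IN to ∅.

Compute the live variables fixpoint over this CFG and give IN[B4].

Answer: {a, b, c, f}

Derivation:
Converged values:
  B0:  IN={b, c, d}  OUT={b, c, d, f}
  B1:  IN={b, c, d, f}  OUT={a, b, c, d, f}
  B2:  IN={a, b, c, d, f}  OUT={a, c, d, f}
  B3:  IN={a, c, d, f}  OUT={a, b, c, d, f}
  B4:  IN={a, b, c, f}  OUT={b, c, e, f}
  B5:  IN={b, c, e, f}  OUT={a, b, c, f}
  B6:  IN={a, b, c, f}  OUT={d, f}
  B7:  IN={d, f}  OUT={}

Merge at B4: OUT[B4] = IN[B5] = {b, c, e, f}
Applying B4's transfer function to that OUT value gives IN[B4] (row B4 above).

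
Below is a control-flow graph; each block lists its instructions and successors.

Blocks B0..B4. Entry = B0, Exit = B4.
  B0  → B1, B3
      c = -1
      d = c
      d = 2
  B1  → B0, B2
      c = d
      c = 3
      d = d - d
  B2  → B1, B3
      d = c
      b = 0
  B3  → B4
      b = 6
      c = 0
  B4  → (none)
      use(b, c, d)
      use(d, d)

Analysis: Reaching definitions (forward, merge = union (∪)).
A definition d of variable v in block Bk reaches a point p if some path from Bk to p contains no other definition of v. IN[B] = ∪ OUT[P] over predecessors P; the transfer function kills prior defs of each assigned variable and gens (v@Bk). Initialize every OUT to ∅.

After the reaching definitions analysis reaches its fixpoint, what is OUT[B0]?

Fixpoint table:
  B0: | IN={b@B2, c@B1, d@B1} | OUT={b@B2, c@B0, d@B0}
  B1: | IN={b@B2, c@B0, c@B1, d@B0, d@B2} | OUT={b@B2, c@B1, d@B1}
  B2: | IN={b@B2, c@B1, d@B1} | OUT={b@B2, c@B1, d@B2}
  B3: | IN={b@B2, c@B0, c@B1, d@B0, d@B2} | OUT={b@B3, c@B3, d@B0, d@B2}
  B4: | IN={b@B3, c@B3, d@B0, d@B2} | OUT={b@B3, c@B3, d@B0, d@B2}

Merge at B0 (entry node, so the boundary value {} is joined with the incoming edge(s)): IN[B0] = {} ⊔ OUT[B1] = {b@B2, c@B1, d@B1}
Applying B0's transfer function to that IN value gives OUT[B0] (row B0 above).

Answer: {b@B2, c@B0, d@B0}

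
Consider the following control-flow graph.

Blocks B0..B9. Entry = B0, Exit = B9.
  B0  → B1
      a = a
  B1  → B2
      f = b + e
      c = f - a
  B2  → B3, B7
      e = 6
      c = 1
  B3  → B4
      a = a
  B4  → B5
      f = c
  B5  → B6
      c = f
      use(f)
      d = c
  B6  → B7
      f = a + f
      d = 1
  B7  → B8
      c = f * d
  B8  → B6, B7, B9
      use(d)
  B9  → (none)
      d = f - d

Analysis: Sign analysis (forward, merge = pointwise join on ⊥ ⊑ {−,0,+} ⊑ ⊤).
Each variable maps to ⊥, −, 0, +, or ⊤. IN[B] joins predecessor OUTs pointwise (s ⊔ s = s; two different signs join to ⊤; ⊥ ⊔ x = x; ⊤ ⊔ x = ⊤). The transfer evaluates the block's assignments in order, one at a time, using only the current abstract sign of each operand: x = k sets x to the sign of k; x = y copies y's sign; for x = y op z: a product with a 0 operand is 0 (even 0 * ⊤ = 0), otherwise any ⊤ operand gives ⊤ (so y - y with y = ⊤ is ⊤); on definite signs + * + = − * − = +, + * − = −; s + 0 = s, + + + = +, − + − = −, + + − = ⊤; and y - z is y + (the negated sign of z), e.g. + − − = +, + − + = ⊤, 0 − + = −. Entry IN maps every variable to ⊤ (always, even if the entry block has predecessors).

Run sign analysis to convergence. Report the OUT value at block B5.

Converged values:
  B0:  IN=(all ⊤)  OUT=(all ⊤)
  B1:  IN=(all ⊤)  OUT=(all ⊤)
  B2:  IN=(all ⊤)  OUT={c:+, e:+; rest ⊤}
  B3:  IN={c:+, e:+; rest ⊤}  OUT={c:+, e:+; rest ⊤}
  B4:  IN={c:+, e:+; rest ⊤}  OUT={c:+, e:+, f:+; rest ⊤}
  B5:  IN={c:+, e:+, f:+; rest ⊤}  OUT={c:+, d:+, e:+, f:+; rest ⊤}
  B6:  IN={e:+; rest ⊤}  OUT={d:+, e:+; rest ⊤}
  B7:  IN={e:+; rest ⊤}  OUT={e:+; rest ⊤}
  B8:  IN={e:+; rest ⊤}  OUT={e:+; rest ⊤}
  B9:  IN={e:+; rest ⊤}  OUT={e:+; rest ⊤}

Merge at B5: IN[B5] = OUT[B4] = {a: ⊤, b: ⊤, c: +, d: ⊤, e: +, f: +}
Applying B5's transfer function to that IN value gives OUT[B5] (row B5 above).

Answer: {a: ⊤, b: ⊤, c: +, d: +, e: +, f: +}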